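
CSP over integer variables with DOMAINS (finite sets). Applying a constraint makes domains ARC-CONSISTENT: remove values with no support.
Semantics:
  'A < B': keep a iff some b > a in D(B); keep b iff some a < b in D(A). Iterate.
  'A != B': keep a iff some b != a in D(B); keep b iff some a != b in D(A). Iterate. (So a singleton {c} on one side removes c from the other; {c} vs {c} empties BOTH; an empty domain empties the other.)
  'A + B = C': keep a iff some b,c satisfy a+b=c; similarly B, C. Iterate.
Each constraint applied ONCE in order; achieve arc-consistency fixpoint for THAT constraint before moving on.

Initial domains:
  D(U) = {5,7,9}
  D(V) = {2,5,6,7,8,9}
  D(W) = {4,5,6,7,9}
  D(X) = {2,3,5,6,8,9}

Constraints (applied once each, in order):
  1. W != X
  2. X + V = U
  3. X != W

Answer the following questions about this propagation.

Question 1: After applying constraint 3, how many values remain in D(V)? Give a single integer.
Answer: 4

Derivation:
Constraint 1 (W != X) on D(W)={4,5,6,7,9} D(X)={2,3,5,6,8,9}: no change
Constraint 2 (X + V = U) on D(X)={2,3,5,6,8,9} D(V)={2,5,6,7,8,9} D(U)={5,7,9}: X {2,3,5,6,8,9}->{2,3,5}; V {2,5,6,7,8,9}->{2,5,6,7}
Constraint 3 (X != W) on D(X)={2,3,5} D(W)={4,5,6,7,9}: no change
So after constraint 3: D(V)={2,5,6,7}, size = 4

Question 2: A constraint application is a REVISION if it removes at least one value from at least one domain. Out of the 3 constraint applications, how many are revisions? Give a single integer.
Constraint 1 (W != X) on D(W)={4,5,6,7,9} D(X)={2,3,5,6,8,9}: no change => not a revision
Constraint 2 (X + V = U) on D(X)={2,3,5,6,8,9} D(V)={2,5,6,7,8,9} D(U)={5,7,9}: X {2,3,5,6,8,9}->{2,3,5}; V {2,5,6,7,8,9}->{2,5,6,7} => REVISION
Constraint 3 (X != W) on D(X)={2,3,5} D(W)={4,5,6,7,9}: no change => not a revision
Total revisions = 1

Answer: 1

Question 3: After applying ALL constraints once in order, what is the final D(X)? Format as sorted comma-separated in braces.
Answer: {2,3,5}

Derivation:
Constraint 1 (W != X) on D(W)={4,5,6,7,9} D(X)={2,3,5,6,8,9}: no change
Constraint 2 (X + V = U) on D(X)={2,3,5,6,8,9} D(V)={2,5,6,7,8,9} D(U)={5,7,9}: X {2,3,5,6,8,9}->{2,3,5}; V {2,5,6,7,8,9}->{2,5,6,7}
Constraint 3 (X != W) on D(X)={2,3,5} D(W)={4,5,6,7,9}: no change
So after all 3 constraints: D(X) = {2,3,5}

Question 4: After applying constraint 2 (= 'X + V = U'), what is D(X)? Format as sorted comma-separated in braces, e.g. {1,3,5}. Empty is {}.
Constraint 1 (W != X) on D(W)={4,5,6,7,9} D(X)={2,3,5,6,8,9}: no change
Constraint 2 (X + V = U) on D(X)={2,3,5,6,8,9} D(V)={2,5,6,7,8,9} D(U)={5,7,9}: X {2,3,5,6,8,9}->{2,3,5}; V {2,5,6,7,8,9}->{2,5,6,7}
So after constraint 2: D(X) = {2,3,5}

Answer: {2,3,5}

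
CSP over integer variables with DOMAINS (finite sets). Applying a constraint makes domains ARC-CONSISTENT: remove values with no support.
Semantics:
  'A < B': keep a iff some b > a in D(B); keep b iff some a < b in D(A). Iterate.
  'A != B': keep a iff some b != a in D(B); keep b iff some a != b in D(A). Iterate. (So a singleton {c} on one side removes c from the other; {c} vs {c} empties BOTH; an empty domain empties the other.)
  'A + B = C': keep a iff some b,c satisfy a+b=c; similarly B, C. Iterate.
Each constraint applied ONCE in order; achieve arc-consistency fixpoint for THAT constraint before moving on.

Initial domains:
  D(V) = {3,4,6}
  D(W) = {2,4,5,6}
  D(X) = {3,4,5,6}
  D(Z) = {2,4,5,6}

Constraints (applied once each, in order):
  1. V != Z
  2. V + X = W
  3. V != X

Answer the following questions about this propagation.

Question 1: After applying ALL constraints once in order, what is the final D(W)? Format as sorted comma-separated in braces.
Constraint 1 (V != Z) on D(V)={3,4,6} D(Z)={2,4,5,6}: no change
Constraint 2 (V + X = W) on D(V)={3,4,6} D(X)={3,4,5,6} D(W)={2,4,5,6}: V {3,4,6}->{3}; X {3,4,5,6}->{3}; W {2,4,5,6}->{6}
Constraint 3 (V != X) on D(V)={3} D(X)={3}: V {3}->{}; X {3}->{}
So after all 3 constraints: D(W) = {6}

Answer: {6}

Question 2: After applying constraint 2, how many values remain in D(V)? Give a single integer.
Answer: 1

Derivation:
Constraint 1 (V != Z) on D(V)={3,4,6} D(Z)={2,4,5,6}: no change
Constraint 2 (V + X = W) on D(V)={3,4,6} D(X)={3,4,5,6} D(W)={2,4,5,6}: V {3,4,6}->{3}; X {3,4,5,6}->{3}; W {2,4,5,6}->{6}
So after constraint 2: D(V)={3}, size = 1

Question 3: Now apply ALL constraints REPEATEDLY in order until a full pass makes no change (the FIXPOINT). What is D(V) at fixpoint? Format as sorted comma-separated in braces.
Answer: {}

Derivation:
pass 0 (initial): D(V)={3,4,6}
pass 1: V {3,4,6}->{}; W {2,4,5,6}->{6}; X {3,4,5,6}->{}
pass 2: W {6}->{}; Z {2,4,5,6}->{}
pass 3: no change
Fixpoint after 3 passes: D(V) = {}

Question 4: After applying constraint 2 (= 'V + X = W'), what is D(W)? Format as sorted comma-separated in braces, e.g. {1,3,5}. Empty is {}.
Answer: {6}

Derivation:
Constraint 1 (V != Z) on D(V)={3,4,6} D(Z)={2,4,5,6}: no change
Constraint 2 (V + X = W) on D(V)={3,4,6} D(X)={3,4,5,6} D(W)={2,4,5,6}: V {3,4,6}->{3}; X {3,4,5,6}->{3}; W {2,4,5,6}->{6}
So after constraint 2: D(W) = {6}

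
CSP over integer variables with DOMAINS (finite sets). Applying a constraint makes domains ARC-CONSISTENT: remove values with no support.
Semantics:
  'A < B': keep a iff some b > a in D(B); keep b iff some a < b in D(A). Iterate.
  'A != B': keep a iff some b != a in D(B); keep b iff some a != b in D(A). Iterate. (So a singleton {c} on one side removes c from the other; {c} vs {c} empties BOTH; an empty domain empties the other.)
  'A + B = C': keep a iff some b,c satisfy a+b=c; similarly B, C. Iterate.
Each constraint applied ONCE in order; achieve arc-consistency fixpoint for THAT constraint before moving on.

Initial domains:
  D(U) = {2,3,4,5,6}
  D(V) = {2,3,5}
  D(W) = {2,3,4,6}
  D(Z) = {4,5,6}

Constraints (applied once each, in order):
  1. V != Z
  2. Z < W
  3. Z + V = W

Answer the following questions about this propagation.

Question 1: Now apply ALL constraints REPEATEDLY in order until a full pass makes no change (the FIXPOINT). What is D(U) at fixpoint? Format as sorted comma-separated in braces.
pass 0 (initial): D(U)={2,3,4,5,6}
pass 1: V {2,3,5}->{2}; W {2,3,4,6}->{6}; Z {4,5,6}->{4}
pass 2: no change
Fixpoint after 2 passes: D(U) = {2,3,4,5,6}

Answer: {2,3,4,5,6}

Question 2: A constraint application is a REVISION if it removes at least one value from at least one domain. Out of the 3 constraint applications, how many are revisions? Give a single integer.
Answer: 2

Derivation:
Constraint 1 (V != Z) on D(V)={2,3,5} D(Z)={4,5,6}: no change => not a revision
Constraint 2 (Z < W) on D(Z)={4,5,6} D(W)={2,3,4,6}: Z {4,5,6}->{4,5}; W {2,3,4,6}->{6} => REVISION
Constraint 3 (Z + V = W) on D(Z)={4,5} D(V)={2,3,5} D(W)={6}: Z {4,5}->{4}; V {2,3,5}->{2} => REVISION
Total revisions = 2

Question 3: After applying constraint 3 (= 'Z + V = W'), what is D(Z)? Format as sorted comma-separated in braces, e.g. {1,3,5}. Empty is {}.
Answer: {4}

Derivation:
Constraint 1 (V != Z) on D(V)={2,3,5} D(Z)={4,5,6}: no change
Constraint 2 (Z < W) on D(Z)={4,5,6} D(W)={2,3,4,6}: Z {4,5,6}->{4,5}; W {2,3,4,6}->{6}
Constraint 3 (Z + V = W) on D(Z)={4,5} D(V)={2,3,5} D(W)={6}: Z {4,5}->{4}; V {2,3,5}->{2}
So after constraint 3: D(Z) = {4}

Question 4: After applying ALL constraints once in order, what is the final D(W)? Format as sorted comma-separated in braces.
Answer: {6}

Derivation:
Constraint 1 (V != Z) on D(V)={2,3,5} D(Z)={4,5,6}: no change
Constraint 2 (Z < W) on D(Z)={4,5,6} D(W)={2,3,4,6}: Z {4,5,6}->{4,5}; W {2,3,4,6}->{6}
Constraint 3 (Z + V = W) on D(Z)={4,5} D(V)={2,3,5} D(W)={6}: Z {4,5}->{4}; V {2,3,5}->{2}
So after all 3 constraints: D(W) = {6}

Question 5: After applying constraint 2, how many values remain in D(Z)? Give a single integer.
Answer: 2

Derivation:
Constraint 1 (V != Z) on D(V)={2,3,5} D(Z)={4,5,6}: no change
Constraint 2 (Z < W) on D(Z)={4,5,6} D(W)={2,3,4,6}: Z {4,5,6}->{4,5}; W {2,3,4,6}->{6}
So after constraint 2: D(Z)={4,5}, size = 2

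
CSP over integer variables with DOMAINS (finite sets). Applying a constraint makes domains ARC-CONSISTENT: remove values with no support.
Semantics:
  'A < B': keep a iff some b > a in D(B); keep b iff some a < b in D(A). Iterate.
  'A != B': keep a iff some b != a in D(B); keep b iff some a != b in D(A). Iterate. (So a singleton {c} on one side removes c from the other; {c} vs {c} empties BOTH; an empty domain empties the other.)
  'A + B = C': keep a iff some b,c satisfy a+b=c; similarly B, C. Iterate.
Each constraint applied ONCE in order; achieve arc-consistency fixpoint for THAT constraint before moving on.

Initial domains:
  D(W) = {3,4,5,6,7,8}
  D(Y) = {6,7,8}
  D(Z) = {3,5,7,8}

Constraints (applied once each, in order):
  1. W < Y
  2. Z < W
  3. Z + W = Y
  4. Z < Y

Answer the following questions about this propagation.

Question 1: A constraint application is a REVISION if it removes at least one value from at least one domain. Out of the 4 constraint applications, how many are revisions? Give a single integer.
Constraint 1 (W < Y) on D(W)={3,4,5,6,7,8} D(Y)={6,7,8}: W {3,4,5,6,7,8}->{3,4,5,6,7} => REVISION
Constraint 2 (Z < W) on D(Z)={3,5,7,8} D(W)={3,4,5,6,7}: Z {3,5,7,8}->{3,5}; W {3,4,5,6,7}->{4,5,6,7} => REVISION
Constraint 3 (Z + W = Y) on D(Z)={3,5} D(W)={4,5,6,7} D(Y)={6,7,8}: Z {3,5}->{3}; W {4,5,6,7}->{4,5}; Y {6,7,8}->{7,8} => REVISION
Constraint 4 (Z < Y) on D(Z)={3} D(Y)={7,8}: no change => not a revision
Total revisions = 3

Answer: 3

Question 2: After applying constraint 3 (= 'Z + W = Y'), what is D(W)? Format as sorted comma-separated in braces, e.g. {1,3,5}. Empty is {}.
Constraint 1 (W < Y) on D(W)={3,4,5,6,7,8} D(Y)={6,7,8}: W {3,4,5,6,7,8}->{3,4,5,6,7}
Constraint 2 (Z < W) on D(Z)={3,5,7,8} D(W)={3,4,5,6,7}: Z {3,5,7,8}->{3,5}; W {3,4,5,6,7}->{4,5,6,7}
Constraint 3 (Z + W = Y) on D(Z)={3,5} D(W)={4,5,6,7} D(Y)={6,7,8}: Z {3,5}->{3}; W {4,5,6,7}->{4,5}; Y {6,7,8}->{7,8}
So after constraint 3: D(W) = {4,5}

Answer: {4,5}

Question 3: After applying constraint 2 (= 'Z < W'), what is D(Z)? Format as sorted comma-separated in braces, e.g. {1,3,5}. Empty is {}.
Answer: {3,5}

Derivation:
Constraint 1 (W < Y) on D(W)={3,4,5,6,7,8} D(Y)={6,7,8}: W {3,4,5,6,7,8}->{3,4,5,6,7}
Constraint 2 (Z < W) on D(Z)={3,5,7,8} D(W)={3,4,5,6,7}: Z {3,5,7,8}->{3,5}; W {3,4,5,6,7}->{4,5,6,7}
So after constraint 2: D(Z) = {3,5}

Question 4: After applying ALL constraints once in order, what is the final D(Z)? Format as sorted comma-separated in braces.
Answer: {3}

Derivation:
Constraint 1 (W < Y) on D(W)={3,4,5,6,7,8} D(Y)={6,7,8}: W {3,4,5,6,7,8}->{3,4,5,6,7}
Constraint 2 (Z < W) on D(Z)={3,5,7,8} D(W)={3,4,5,6,7}: Z {3,5,7,8}->{3,5}; W {3,4,5,6,7}->{4,5,6,7}
Constraint 3 (Z + W = Y) on D(Z)={3,5} D(W)={4,5,6,7} D(Y)={6,7,8}: Z {3,5}->{3}; W {4,5,6,7}->{4,5}; Y {6,7,8}->{7,8}
Constraint 4 (Z < Y) on D(Z)={3} D(Y)={7,8}: no change
So after all 4 constraints: D(Z) = {3}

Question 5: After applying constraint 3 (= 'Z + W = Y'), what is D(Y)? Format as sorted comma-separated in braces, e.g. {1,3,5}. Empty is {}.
Constraint 1 (W < Y) on D(W)={3,4,5,6,7,8} D(Y)={6,7,8}: W {3,4,5,6,7,8}->{3,4,5,6,7}
Constraint 2 (Z < W) on D(Z)={3,5,7,8} D(W)={3,4,5,6,7}: Z {3,5,7,8}->{3,5}; W {3,4,5,6,7}->{4,5,6,7}
Constraint 3 (Z + W = Y) on D(Z)={3,5} D(W)={4,5,6,7} D(Y)={6,7,8}: Z {3,5}->{3}; W {4,5,6,7}->{4,5}; Y {6,7,8}->{7,8}
So after constraint 3: D(Y) = {7,8}

Answer: {7,8}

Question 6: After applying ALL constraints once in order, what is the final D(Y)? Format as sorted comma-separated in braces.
Answer: {7,8}

Derivation:
Constraint 1 (W < Y) on D(W)={3,4,5,6,7,8} D(Y)={6,7,8}: W {3,4,5,6,7,8}->{3,4,5,6,7}
Constraint 2 (Z < W) on D(Z)={3,5,7,8} D(W)={3,4,5,6,7}: Z {3,5,7,8}->{3,5}; W {3,4,5,6,7}->{4,5,6,7}
Constraint 3 (Z + W = Y) on D(Z)={3,5} D(W)={4,5,6,7} D(Y)={6,7,8}: Z {3,5}->{3}; W {4,5,6,7}->{4,5}; Y {6,7,8}->{7,8}
Constraint 4 (Z < Y) on D(Z)={3} D(Y)={7,8}: no change
So after all 4 constraints: D(Y) = {7,8}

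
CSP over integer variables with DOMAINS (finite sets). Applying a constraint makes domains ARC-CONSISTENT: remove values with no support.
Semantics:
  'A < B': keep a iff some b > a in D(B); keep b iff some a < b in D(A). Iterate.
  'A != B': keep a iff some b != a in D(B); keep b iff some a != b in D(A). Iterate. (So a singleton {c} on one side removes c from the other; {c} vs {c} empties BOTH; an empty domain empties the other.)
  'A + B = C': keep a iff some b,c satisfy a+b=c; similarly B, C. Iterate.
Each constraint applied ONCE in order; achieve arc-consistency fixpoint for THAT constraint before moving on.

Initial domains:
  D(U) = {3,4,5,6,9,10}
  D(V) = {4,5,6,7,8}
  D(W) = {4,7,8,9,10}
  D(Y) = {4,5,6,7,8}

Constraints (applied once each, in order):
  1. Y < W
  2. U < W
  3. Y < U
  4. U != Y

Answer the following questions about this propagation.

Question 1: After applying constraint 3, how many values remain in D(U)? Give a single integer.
Constraint 1 (Y < W) on D(Y)={4,5,6,7,8} D(W)={4,7,8,9,10}: W {4,7,8,9,10}->{7,8,9,10}
Constraint 2 (U < W) on D(U)={3,4,5,6,9,10} D(W)={7,8,9,10}: U {3,4,5,6,9,10}->{3,4,5,6,9}
Constraint 3 (Y < U) on D(Y)={4,5,6,7,8} D(U)={3,4,5,6,9}: U {3,4,5,6,9}->{5,6,9}
So after constraint 3: D(U)={5,6,9}, size = 3

Answer: 3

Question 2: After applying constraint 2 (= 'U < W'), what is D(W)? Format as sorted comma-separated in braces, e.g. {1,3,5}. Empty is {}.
Answer: {7,8,9,10}

Derivation:
Constraint 1 (Y < W) on D(Y)={4,5,6,7,8} D(W)={4,7,8,9,10}: W {4,7,8,9,10}->{7,8,9,10}
Constraint 2 (U < W) on D(U)={3,4,5,6,9,10} D(W)={7,8,9,10}: U {3,4,5,6,9,10}->{3,4,5,6,9}
So after constraint 2: D(W) = {7,8,9,10}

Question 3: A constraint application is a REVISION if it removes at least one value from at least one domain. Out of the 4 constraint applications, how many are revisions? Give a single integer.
Constraint 1 (Y < W) on D(Y)={4,5,6,7,8} D(W)={4,7,8,9,10}: W {4,7,8,9,10}->{7,8,9,10} => REVISION
Constraint 2 (U < W) on D(U)={3,4,5,6,9,10} D(W)={7,8,9,10}: U {3,4,5,6,9,10}->{3,4,5,6,9} => REVISION
Constraint 3 (Y < U) on D(Y)={4,5,6,7,8} D(U)={3,4,5,6,9}: U {3,4,5,6,9}->{5,6,9} => REVISION
Constraint 4 (U != Y) on D(U)={5,6,9} D(Y)={4,5,6,7,8}: no change => not a revision
Total revisions = 3

Answer: 3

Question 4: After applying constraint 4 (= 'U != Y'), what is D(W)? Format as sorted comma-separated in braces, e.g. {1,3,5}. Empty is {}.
Constraint 1 (Y < W) on D(Y)={4,5,6,7,8} D(W)={4,7,8,9,10}: W {4,7,8,9,10}->{7,8,9,10}
Constraint 2 (U < W) on D(U)={3,4,5,6,9,10} D(W)={7,8,9,10}: U {3,4,5,6,9,10}->{3,4,5,6,9}
Constraint 3 (Y < U) on D(Y)={4,5,6,7,8} D(U)={3,4,5,6,9}: U {3,4,5,6,9}->{5,6,9}
Constraint 4 (U != Y) on D(U)={5,6,9} D(Y)={4,5,6,7,8}: no change
So after constraint 4: D(W) = {7,8,9,10}

Answer: {7,8,9,10}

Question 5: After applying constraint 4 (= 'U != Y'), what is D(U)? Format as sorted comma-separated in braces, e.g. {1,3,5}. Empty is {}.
Answer: {5,6,9}

Derivation:
Constraint 1 (Y < W) on D(Y)={4,5,6,7,8} D(W)={4,7,8,9,10}: W {4,7,8,9,10}->{7,8,9,10}
Constraint 2 (U < W) on D(U)={3,4,5,6,9,10} D(W)={7,8,9,10}: U {3,4,5,6,9,10}->{3,4,5,6,9}
Constraint 3 (Y < U) on D(Y)={4,5,6,7,8} D(U)={3,4,5,6,9}: U {3,4,5,6,9}->{5,6,9}
Constraint 4 (U != Y) on D(U)={5,6,9} D(Y)={4,5,6,7,8}: no change
So after constraint 4: D(U) = {5,6,9}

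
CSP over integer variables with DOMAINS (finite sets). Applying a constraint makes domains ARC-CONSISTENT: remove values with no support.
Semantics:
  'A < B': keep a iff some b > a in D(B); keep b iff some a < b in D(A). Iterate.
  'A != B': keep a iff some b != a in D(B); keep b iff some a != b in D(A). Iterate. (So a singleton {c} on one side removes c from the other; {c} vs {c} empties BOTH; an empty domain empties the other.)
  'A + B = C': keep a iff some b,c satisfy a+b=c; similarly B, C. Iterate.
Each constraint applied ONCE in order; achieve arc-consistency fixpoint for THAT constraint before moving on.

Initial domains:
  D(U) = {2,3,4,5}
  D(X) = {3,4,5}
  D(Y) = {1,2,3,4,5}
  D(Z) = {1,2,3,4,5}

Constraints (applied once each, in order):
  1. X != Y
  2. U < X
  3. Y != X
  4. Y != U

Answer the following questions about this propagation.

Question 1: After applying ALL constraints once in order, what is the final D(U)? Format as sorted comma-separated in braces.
Constraint 1 (X != Y) on D(X)={3,4,5} D(Y)={1,2,3,4,5}: no change
Constraint 2 (U < X) on D(U)={2,3,4,5} D(X)={3,4,5}: U {2,3,4,5}->{2,3,4}
Constraint 3 (Y != X) on D(Y)={1,2,3,4,5} D(X)={3,4,5}: no change
Constraint 4 (Y != U) on D(Y)={1,2,3,4,5} D(U)={2,3,4}: no change
So after all 4 constraints: D(U) = {2,3,4}

Answer: {2,3,4}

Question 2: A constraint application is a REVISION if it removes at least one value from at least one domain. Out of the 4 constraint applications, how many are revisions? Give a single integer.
Answer: 1

Derivation:
Constraint 1 (X != Y) on D(X)={3,4,5} D(Y)={1,2,3,4,5}: no change => not a revision
Constraint 2 (U < X) on D(U)={2,3,4,5} D(X)={3,4,5}: U {2,3,4,5}->{2,3,4} => REVISION
Constraint 3 (Y != X) on D(Y)={1,2,3,4,5} D(X)={3,4,5}: no change => not a revision
Constraint 4 (Y != U) on D(Y)={1,2,3,4,5} D(U)={2,3,4}: no change => not a revision
Total revisions = 1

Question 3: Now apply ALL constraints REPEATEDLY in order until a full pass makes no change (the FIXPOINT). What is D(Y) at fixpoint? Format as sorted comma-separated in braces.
pass 0 (initial): D(Y)={1,2,3,4,5}
pass 1: U {2,3,4,5}->{2,3,4}
pass 2: no change
Fixpoint after 2 passes: D(Y) = {1,2,3,4,5}

Answer: {1,2,3,4,5}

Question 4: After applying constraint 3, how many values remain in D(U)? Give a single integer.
Constraint 1 (X != Y) on D(X)={3,4,5} D(Y)={1,2,3,4,5}: no change
Constraint 2 (U < X) on D(U)={2,3,4,5} D(X)={3,4,5}: U {2,3,4,5}->{2,3,4}
Constraint 3 (Y != X) on D(Y)={1,2,3,4,5} D(X)={3,4,5}: no change
So after constraint 3: D(U)={2,3,4}, size = 3

Answer: 3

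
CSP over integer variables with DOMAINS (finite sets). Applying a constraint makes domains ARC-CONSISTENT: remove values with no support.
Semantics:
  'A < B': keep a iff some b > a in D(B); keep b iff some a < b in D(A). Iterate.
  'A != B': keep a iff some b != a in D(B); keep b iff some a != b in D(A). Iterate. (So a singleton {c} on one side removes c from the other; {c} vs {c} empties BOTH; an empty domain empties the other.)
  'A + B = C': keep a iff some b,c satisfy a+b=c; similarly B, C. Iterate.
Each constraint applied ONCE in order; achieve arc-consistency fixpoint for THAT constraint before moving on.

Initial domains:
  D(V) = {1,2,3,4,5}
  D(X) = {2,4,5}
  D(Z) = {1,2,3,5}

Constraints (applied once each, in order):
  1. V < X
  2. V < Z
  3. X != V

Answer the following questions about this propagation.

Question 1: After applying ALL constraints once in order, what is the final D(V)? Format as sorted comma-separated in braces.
Constraint 1 (V < X) on D(V)={1,2,3,4,5} D(X)={2,4,5}: V {1,2,3,4,5}->{1,2,3,4}
Constraint 2 (V < Z) on D(V)={1,2,3,4} D(Z)={1,2,3,5}: Z {1,2,3,5}->{2,3,5}
Constraint 3 (X != V) on D(X)={2,4,5} D(V)={1,2,3,4}: no change
So after all 3 constraints: D(V) = {1,2,3,4}

Answer: {1,2,3,4}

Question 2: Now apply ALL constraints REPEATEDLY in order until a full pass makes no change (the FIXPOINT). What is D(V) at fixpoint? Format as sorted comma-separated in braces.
pass 0 (initial): D(V)={1,2,3,4,5}
pass 1: V {1,2,3,4,5}->{1,2,3,4}; Z {1,2,3,5}->{2,3,5}
pass 2: no change
Fixpoint after 2 passes: D(V) = {1,2,3,4}

Answer: {1,2,3,4}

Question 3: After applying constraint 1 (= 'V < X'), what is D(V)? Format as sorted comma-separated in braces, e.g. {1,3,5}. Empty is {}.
Constraint 1 (V < X) on D(V)={1,2,3,4,5} D(X)={2,4,5}: V {1,2,3,4,5}->{1,2,3,4}
So after constraint 1: D(V) = {1,2,3,4}

Answer: {1,2,3,4}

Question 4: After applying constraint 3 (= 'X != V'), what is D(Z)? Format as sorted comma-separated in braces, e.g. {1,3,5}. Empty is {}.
Answer: {2,3,5}

Derivation:
Constraint 1 (V < X) on D(V)={1,2,3,4,5} D(X)={2,4,5}: V {1,2,3,4,5}->{1,2,3,4}
Constraint 2 (V < Z) on D(V)={1,2,3,4} D(Z)={1,2,3,5}: Z {1,2,3,5}->{2,3,5}
Constraint 3 (X != V) on D(X)={2,4,5} D(V)={1,2,3,4}: no change
So after constraint 3: D(Z) = {2,3,5}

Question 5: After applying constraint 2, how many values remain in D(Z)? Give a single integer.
Answer: 3

Derivation:
Constraint 1 (V < X) on D(V)={1,2,3,4,5} D(X)={2,4,5}: V {1,2,3,4,5}->{1,2,3,4}
Constraint 2 (V < Z) on D(V)={1,2,3,4} D(Z)={1,2,3,5}: Z {1,2,3,5}->{2,3,5}
So after constraint 2: D(Z)={2,3,5}, size = 3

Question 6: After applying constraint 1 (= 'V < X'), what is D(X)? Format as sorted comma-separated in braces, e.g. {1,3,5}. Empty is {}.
Answer: {2,4,5}

Derivation:
Constraint 1 (V < X) on D(V)={1,2,3,4,5} D(X)={2,4,5}: V {1,2,3,4,5}->{1,2,3,4}
So after constraint 1: D(X) = {2,4,5}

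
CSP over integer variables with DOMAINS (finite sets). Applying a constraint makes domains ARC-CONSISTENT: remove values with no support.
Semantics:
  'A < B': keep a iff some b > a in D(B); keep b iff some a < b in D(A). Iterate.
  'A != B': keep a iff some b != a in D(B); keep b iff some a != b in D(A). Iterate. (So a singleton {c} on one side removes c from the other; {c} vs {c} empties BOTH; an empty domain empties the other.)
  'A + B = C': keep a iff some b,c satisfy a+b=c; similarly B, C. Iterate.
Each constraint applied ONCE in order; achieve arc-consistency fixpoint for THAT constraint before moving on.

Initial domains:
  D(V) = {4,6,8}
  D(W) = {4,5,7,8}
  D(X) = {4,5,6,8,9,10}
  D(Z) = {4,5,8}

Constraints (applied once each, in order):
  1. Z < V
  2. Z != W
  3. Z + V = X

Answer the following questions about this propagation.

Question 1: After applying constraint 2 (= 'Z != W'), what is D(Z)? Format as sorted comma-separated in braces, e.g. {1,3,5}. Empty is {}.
Constraint 1 (Z < V) on D(Z)={4,5,8} D(V)={4,6,8}: Z {4,5,8}->{4,5}; V {4,6,8}->{6,8}
Constraint 2 (Z != W) on D(Z)={4,5} D(W)={4,5,7,8}: no change
So after constraint 2: D(Z) = {4,5}

Answer: {4,5}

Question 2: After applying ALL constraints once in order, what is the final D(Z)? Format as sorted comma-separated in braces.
Answer: {4}

Derivation:
Constraint 1 (Z < V) on D(Z)={4,5,8} D(V)={4,6,8}: Z {4,5,8}->{4,5}; V {4,6,8}->{6,8}
Constraint 2 (Z != W) on D(Z)={4,5} D(W)={4,5,7,8}: no change
Constraint 3 (Z + V = X) on D(Z)={4,5} D(V)={6,8} D(X)={4,5,6,8,9,10}: Z {4,5}->{4}; V {6,8}->{6}; X {4,5,6,8,9,10}->{10}
So after all 3 constraints: D(Z) = {4}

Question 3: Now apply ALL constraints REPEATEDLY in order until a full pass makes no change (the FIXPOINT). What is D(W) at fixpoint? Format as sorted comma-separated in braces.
pass 0 (initial): D(W)={4,5,7,8}
pass 1: V {4,6,8}->{6}; X {4,5,6,8,9,10}->{10}; Z {4,5,8}->{4}
pass 2: W {4,5,7,8}->{5,7,8}
pass 3: no change
Fixpoint after 3 passes: D(W) = {5,7,8}

Answer: {5,7,8}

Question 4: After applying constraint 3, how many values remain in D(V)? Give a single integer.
Constraint 1 (Z < V) on D(Z)={4,5,8} D(V)={4,6,8}: Z {4,5,8}->{4,5}; V {4,6,8}->{6,8}
Constraint 2 (Z != W) on D(Z)={4,5} D(W)={4,5,7,8}: no change
Constraint 3 (Z + V = X) on D(Z)={4,5} D(V)={6,8} D(X)={4,5,6,8,9,10}: Z {4,5}->{4}; V {6,8}->{6}; X {4,5,6,8,9,10}->{10}
So after constraint 3: D(V)={6}, size = 1

Answer: 1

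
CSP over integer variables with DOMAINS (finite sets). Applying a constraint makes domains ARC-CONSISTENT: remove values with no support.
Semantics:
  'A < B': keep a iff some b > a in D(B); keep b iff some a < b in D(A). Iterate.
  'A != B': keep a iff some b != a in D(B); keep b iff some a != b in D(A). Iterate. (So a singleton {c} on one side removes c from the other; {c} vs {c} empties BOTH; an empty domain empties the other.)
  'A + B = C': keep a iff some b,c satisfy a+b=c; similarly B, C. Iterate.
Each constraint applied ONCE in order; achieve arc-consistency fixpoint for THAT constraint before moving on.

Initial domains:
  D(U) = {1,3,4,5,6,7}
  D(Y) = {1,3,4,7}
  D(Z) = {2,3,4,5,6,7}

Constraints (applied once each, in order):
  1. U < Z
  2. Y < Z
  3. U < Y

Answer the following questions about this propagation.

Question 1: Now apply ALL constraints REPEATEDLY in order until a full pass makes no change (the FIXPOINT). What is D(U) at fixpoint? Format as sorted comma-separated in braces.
Answer: {1,3}

Derivation:
pass 0 (initial): D(U)={1,3,4,5,6,7}
pass 1: U {1,3,4,5,6,7}->{1,3}; Y {1,3,4,7}->{3,4}
pass 2: Z {2,3,4,5,6,7}->{4,5,6,7}
pass 3: no change
Fixpoint after 3 passes: D(U) = {1,3}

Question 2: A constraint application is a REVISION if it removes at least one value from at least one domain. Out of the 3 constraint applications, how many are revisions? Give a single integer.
Constraint 1 (U < Z) on D(U)={1,3,4,5,6,7} D(Z)={2,3,4,5,6,7}: U {1,3,4,5,6,7}->{1,3,4,5,6} => REVISION
Constraint 2 (Y < Z) on D(Y)={1,3,4,7} D(Z)={2,3,4,5,6,7}: Y {1,3,4,7}->{1,3,4} => REVISION
Constraint 3 (U < Y) on D(U)={1,3,4,5,6} D(Y)={1,3,4}: U {1,3,4,5,6}->{1,3}; Y {1,3,4}->{3,4} => REVISION
Total revisions = 3

Answer: 3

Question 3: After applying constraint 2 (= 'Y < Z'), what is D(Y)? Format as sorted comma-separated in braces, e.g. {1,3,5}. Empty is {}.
Answer: {1,3,4}

Derivation:
Constraint 1 (U < Z) on D(U)={1,3,4,5,6,7} D(Z)={2,3,4,5,6,7}: U {1,3,4,5,6,7}->{1,3,4,5,6}
Constraint 2 (Y < Z) on D(Y)={1,3,4,7} D(Z)={2,3,4,5,6,7}: Y {1,3,4,7}->{1,3,4}
So after constraint 2: D(Y) = {1,3,4}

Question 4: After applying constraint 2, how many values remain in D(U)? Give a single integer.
Constraint 1 (U < Z) on D(U)={1,3,4,5,6,7} D(Z)={2,3,4,5,6,7}: U {1,3,4,5,6,7}->{1,3,4,5,6}
Constraint 2 (Y < Z) on D(Y)={1,3,4,7} D(Z)={2,3,4,5,6,7}: Y {1,3,4,7}->{1,3,4}
So after constraint 2: D(U)={1,3,4,5,6}, size = 5

Answer: 5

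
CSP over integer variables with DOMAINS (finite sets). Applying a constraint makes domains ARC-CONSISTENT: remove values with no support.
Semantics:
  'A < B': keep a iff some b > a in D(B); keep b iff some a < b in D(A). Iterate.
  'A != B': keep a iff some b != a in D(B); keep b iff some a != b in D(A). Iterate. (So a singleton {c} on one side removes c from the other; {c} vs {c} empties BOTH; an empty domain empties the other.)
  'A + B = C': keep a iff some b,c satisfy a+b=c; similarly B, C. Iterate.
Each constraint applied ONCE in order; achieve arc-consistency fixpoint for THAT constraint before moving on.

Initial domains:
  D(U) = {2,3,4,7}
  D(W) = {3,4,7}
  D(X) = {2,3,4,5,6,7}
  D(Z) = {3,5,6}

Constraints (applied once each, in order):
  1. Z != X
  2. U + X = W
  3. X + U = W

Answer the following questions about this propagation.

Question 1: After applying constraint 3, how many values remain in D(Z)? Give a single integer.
Answer: 3

Derivation:
Constraint 1 (Z != X) on D(Z)={3,5,6} D(X)={2,3,4,5,6,7}: no change
Constraint 2 (U + X = W) on D(U)={2,3,4,7} D(X)={2,3,4,5,6,7} D(W)={3,4,7}: U {2,3,4,7}->{2,3,4}; X {2,3,4,5,6,7}->{2,3,4,5}; W {3,4,7}->{4,7}
Constraint 3 (X + U = W) on D(X)={2,3,4,5} D(U)={2,3,4} D(W)={4,7}: no change
So after constraint 3: D(Z)={3,5,6}, size = 3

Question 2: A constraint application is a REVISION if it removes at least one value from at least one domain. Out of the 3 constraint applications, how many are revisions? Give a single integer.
Answer: 1

Derivation:
Constraint 1 (Z != X) on D(Z)={3,5,6} D(X)={2,3,4,5,6,7}: no change => not a revision
Constraint 2 (U + X = W) on D(U)={2,3,4,7} D(X)={2,3,4,5,6,7} D(W)={3,4,7}: U {2,3,4,7}->{2,3,4}; X {2,3,4,5,6,7}->{2,3,4,5}; W {3,4,7}->{4,7} => REVISION
Constraint 3 (X + U = W) on D(X)={2,3,4,5} D(U)={2,3,4} D(W)={4,7}: no change => not a revision
Total revisions = 1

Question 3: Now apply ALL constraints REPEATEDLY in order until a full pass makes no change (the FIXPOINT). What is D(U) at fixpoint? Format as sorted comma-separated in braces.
Answer: {2,3,4}

Derivation:
pass 0 (initial): D(U)={2,3,4,7}
pass 1: U {2,3,4,7}->{2,3,4}; W {3,4,7}->{4,7}; X {2,3,4,5,6,7}->{2,3,4,5}
pass 2: no change
Fixpoint after 2 passes: D(U) = {2,3,4}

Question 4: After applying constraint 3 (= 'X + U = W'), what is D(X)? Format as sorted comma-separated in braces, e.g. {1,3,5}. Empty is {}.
Answer: {2,3,4,5}

Derivation:
Constraint 1 (Z != X) on D(Z)={3,5,6} D(X)={2,3,4,5,6,7}: no change
Constraint 2 (U + X = W) on D(U)={2,3,4,7} D(X)={2,3,4,5,6,7} D(W)={3,4,7}: U {2,3,4,7}->{2,3,4}; X {2,3,4,5,6,7}->{2,3,4,5}; W {3,4,7}->{4,7}
Constraint 3 (X + U = W) on D(X)={2,3,4,5} D(U)={2,3,4} D(W)={4,7}: no change
So after constraint 3: D(X) = {2,3,4,5}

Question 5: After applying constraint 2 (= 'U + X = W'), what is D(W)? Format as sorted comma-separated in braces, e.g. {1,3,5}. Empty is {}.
Constraint 1 (Z != X) on D(Z)={3,5,6} D(X)={2,3,4,5,6,7}: no change
Constraint 2 (U + X = W) on D(U)={2,3,4,7} D(X)={2,3,4,5,6,7} D(W)={3,4,7}: U {2,3,4,7}->{2,3,4}; X {2,3,4,5,6,7}->{2,3,4,5}; W {3,4,7}->{4,7}
So after constraint 2: D(W) = {4,7}

Answer: {4,7}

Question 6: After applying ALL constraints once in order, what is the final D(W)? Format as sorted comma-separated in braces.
Answer: {4,7}

Derivation:
Constraint 1 (Z != X) on D(Z)={3,5,6} D(X)={2,3,4,5,6,7}: no change
Constraint 2 (U + X = W) on D(U)={2,3,4,7} D(X)={2,3,4,5,6,7} D(W)={3,4,7}: U {2,3,4,7}->{2,3,4}; X {2,3,4,5,6,7}->{2,3,4,5}; W {3,4,7}->{4,7}
Constraint 3 (X + U = W) on D(X)={2,3,4,5} D(U)={2,3,4} D(W)={4,7}: no change
So after all 3 constraints: D(W) = {4,7}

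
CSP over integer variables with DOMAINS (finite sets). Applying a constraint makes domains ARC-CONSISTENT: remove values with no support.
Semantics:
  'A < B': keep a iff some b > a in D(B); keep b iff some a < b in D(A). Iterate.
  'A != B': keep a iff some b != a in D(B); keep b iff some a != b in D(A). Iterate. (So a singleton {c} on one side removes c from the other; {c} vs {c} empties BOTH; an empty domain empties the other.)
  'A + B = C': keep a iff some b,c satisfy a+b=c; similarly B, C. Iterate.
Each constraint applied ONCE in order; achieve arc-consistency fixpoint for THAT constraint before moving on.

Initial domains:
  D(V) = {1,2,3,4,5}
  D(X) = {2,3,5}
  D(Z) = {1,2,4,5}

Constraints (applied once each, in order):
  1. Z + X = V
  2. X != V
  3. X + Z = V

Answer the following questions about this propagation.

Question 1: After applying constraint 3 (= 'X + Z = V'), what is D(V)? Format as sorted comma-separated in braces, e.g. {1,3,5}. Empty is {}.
Constraint 1 (Z + X = V) on D(Z)={1,2,4,5} D(X)={2,3,5} D(V)={1,2,3,4,5}: Z {1,2,4,5}->{1,2}; X {2,3,5}->{2,3}; V {1,2,3,4,5}->{3,4,5}
Constraint 2 (X != V) on D(X)={2,3} D(V)={3,4,5}: no change
Constraint 3 (X + Z = V) on D(X)={2,3} D(Z)={1,2} D(V)={3,4,5}: no change
So after constraint 3: D(V) = {3,4,5}

Answer: {3,4,5}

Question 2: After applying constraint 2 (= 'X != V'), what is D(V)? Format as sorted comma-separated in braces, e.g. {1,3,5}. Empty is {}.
Constraint 1 (Z + X = V) on D(Z)={1,2,4,5} D(X)={2,3,5} D(V)={1,2,3,4,5}: Z {1,2,4,5}->{1,2}; X {2,3,5}->{2,3}; V {1,2,3,4,5}->{3,4,5}
Constraint 2 (X != V) on D(X)={2,3} D(V)={3,4,5}: no change
So after constraint 2: D(V) = {3,4,5}

Answer: {3,4,5}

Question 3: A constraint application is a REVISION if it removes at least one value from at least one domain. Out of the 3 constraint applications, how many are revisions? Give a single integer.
Constraint 1 (Z + X = V) on D(Z)={1,2,4,5} D(X)={2,3,5} D(V)={1,2,3,4,5}: Z {1,2,4,5}->{1,2}; X {2,3,5}->{2,3}; V {1,2,3,4,5}->{3,4,5} => REVISION
Constraint 2 (X != V) on D(X)={2,3} D(V)={3,4,5}: no change => not a revision
Constraint 3 (X + Z = V) on D(X)={2,3} D(Z)={1,2} D(V)={3,4,5}: no change => not a revision
Total revisions = 1

Answer: 1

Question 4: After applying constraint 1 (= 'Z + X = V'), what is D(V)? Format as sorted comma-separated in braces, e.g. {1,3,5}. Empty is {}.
Answer: {3,4,5}

Derivation:
Constraint 1 (Z + X = V) on D(Z)={1,2,4,5} D(X)={2,3,5} D(V)={1,2,3,4,5}: Z {1,2,4,5}->{1,2}; X {2,3,5}->{2,3}; V {1,2,3,4,5}->{3,4,5}
So after constraint 1: D(V) = {3,4,5}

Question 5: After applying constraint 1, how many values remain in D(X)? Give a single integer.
Answer: 2

Derivation:
Constraint 1 (Z + X = V) on D(Z)={1,2,4,5} D(X)={2,3,5} D(V)={1,2,3,4,5}: Z {1,2,4,5}->{1,2}; X {2,3,5}->{2,3}; V {1,2,3,4,5}->{3,4,5}
So after constraint 1: D(X)={2,3}, size = 2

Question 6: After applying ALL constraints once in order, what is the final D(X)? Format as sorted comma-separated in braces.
Constraint 1 (Z + X = V) on D(Z)={1,2,4,5} D(X)={2,3,5} D(V)={1,2,3,4,5}: Z {1,2,4,5}->{1,2}; X {2,3,5}->{2,3}; V {1,2,3,4,5}->{3,4,5}
Constraint 2 (X != V) on D(X)={2,3} D(V)={3,4,5}: no change
Constraint 3 (X + Z = V) on D(X)={2,3} D(Z)={1,2} D(V)={3,4,5}: no change
So after all 3 constraints: D(X) = {2,3}

Answer: {2,3}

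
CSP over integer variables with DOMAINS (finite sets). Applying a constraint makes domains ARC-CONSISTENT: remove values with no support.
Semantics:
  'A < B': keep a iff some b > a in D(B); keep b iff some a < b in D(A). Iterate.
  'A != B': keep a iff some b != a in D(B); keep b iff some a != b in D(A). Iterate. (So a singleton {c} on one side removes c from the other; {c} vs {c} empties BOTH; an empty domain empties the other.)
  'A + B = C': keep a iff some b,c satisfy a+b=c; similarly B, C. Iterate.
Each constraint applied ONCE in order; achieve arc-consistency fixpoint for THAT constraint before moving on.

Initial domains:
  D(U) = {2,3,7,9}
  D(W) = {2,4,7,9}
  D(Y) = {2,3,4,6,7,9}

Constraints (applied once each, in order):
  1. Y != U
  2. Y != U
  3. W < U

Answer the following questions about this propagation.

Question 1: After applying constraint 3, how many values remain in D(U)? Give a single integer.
Answer: 3

Derivation:
Constraint 1 (Y != U) on D(Y)={2,3,4,6,7,9} D(U)={2,3,7,9}: no change
Constraint 2 (Y != U) on D(Y)={2,3,4,6,7,9} D(U)={2,3,7,9}: no change
Constraint 3 (W < U) on D(W)={2,4,7,9} D(U)={2,3,7,9}: W {2,4,7,9}->{2,4,7}; U {2,3,7,9}->{3,7,9}
So after constraint 3: D(U)={3,7,9}, size = 3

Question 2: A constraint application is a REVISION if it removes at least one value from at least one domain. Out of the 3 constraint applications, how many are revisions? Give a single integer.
Constraint 1 (Y != U) on D(Y)={2,3,4,6,7,9} D(U)={2,3,7,9}: no change => not a revision
Constraint 2 (Y != U) on D(Y)={2,3,4,6,7,9} D(U)={2,3,7,9}: no change => not a revision
Constraint 3 (W < U) on D(W)={2,4,7,9} D(U)={2,3,7,9}: W {2,4,7,9}->{2,4,7}; U {2,3,7,9}->{3,7,9} => REVISION
Total revisions = 1

Answer: 1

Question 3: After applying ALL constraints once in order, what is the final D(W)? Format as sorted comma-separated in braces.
Answer: {2,4,7}

Derivation:
Constraint 1 (Y != U) on D(Y)={2,3,4,6,7,9} D(U)={2,3,7,9}: no change
Constraint 2 (Y != U) on D(Y)={2,3,4,6,7,9} D(U)={2,3,7,9}: no change
Constraint 3 (W < U) on D(W)={2,4,7,9} D(U)={2,3,7,9}: W {2,4,7,9}->{2,4,7}; U {2,3,7,9}->{3,7,9}
So after all 3 constraints: D(W) = {2,4,7}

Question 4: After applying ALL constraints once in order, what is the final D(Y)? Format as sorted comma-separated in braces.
Answer: {2,3,4,6,7,9}

Derivation:
Constraint 1 (Y != U) on D(Y)={2,3,4,6,7,9} D(U)={2,3,7,9}: no change
Constraint 2 (Y != U) on D(Y)={2,3,4,6,7,9} D(U)={2,3,7,9}: no change
Constraint 3 (W < U) on D(W)={2,4,7,9} D(U)={2,3,7,9}: W {2,4,7,9}->{2,4,7}; U {2,3,7,9}->{3,7,9}
So after all 3 constraints: D(Y) = {2,3,4,6,7,9}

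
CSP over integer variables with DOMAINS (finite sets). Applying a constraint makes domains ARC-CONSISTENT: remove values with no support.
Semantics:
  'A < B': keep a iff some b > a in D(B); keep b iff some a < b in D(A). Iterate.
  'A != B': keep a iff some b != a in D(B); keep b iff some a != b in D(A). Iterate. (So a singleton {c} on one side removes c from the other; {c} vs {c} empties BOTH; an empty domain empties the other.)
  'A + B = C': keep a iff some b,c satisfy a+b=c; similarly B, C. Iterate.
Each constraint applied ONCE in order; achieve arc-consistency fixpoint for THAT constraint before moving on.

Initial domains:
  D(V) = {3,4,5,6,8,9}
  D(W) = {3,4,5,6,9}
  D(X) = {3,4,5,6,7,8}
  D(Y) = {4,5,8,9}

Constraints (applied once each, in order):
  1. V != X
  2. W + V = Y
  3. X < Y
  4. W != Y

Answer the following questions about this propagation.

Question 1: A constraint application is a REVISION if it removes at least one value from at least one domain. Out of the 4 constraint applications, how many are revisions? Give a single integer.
Answer: 1

Derivation:
Constraint 1 (V != X) on D(V)={3,4,5,6,8,9} D(X)={3,4,5,6,7,8}: no change => not a revision
Constraint 2 (W + V = Y) on D(W)={3,4,5,6,9} D(V)={3,4,5,6,8,9} D(Y)={4,5,8,9}: W {3,4,5,6,9}->{3,4,5,6}; V {3,4,5,6,8,9}->{3,4,5,6}; Y {4,5,8,9}->{8,9} => REVISION
Constraint 3 (X < Y) on D(X)={3,4,5,6,7,8} D(Y)={8,9}: no change => not a revision
Constraint 4 (W != Y) on D(W)={3,4,5,6} D(Y)={8,9}: no change => not a revision
Total revisions = 1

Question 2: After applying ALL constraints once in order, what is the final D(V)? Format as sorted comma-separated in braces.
Answer: {3,4,5,6}

Derivation:
Constraint 1 (V != X) on D(V)={3,4,5,6,8,9} D(X)={3,4,5,6,7,8}: no change
Constraint 2 (W + V = Y) on D(W)={3,4,5,6,9} D(V)={3,4,5,6,8,9} D(Y)={4,5,8,9}: W {3,4,5,6,9}->{3,4,5,6}; V {3,4,5,6,8,9}->{3,4,5,6}; Y {4,5,8,9}->{8,9}
Constraint 3 (X < Y) on D(X)={3,4,5,6,7,8} D(Y)={8,9}: no change
Constraint 4 (W != Y) on D(W)={3,4,5,6} D(Y)={8,9}: no change
So after all 4 constraints: D(V) = {3,4,5,6}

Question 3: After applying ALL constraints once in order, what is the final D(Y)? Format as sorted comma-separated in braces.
Answer: {8,9}

Derivation:
Constraint 1 (V != X) on D(V)={3,4,5,6,8,9} D(X)={3,4,5,6,7,8}: no change
Constraint 2 (W + V = Y) on D(W)={3,4,5,6,9} D(V)={3,4,5,6,8,9} D(Y)={4,5,8,9}: W {3,4,5,6,9}->{3,4,5,6}; V {3,4,5,6,8,9}->{3,4,5,6}; Y {4,5,8,9}->{8,9}
Constraint 3 (X < Y) on D(X)={3,4,5,6,7,8} D(Y)={8,9}: no change
Constraint 4 (W != Y) on D(W)={3,4,5,6} D(Y)={8,9}: no change
So after all 4 constraints: D(Y) = {8,9}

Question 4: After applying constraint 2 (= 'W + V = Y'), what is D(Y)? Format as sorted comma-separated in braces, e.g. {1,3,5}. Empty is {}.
Constraint 1 (V != X) on D(V)={3,4,5,6,8,9} D(X)={3,4,5,6,7,8}: no change
Constraint 2 (W + V = Y) on D(W)={3,4,5,6,9} D(V)={3,4,5,6,8,9} D(Y)={4,5,8,9}: W {3,4,5,6,9}->{3,4,5,6}; V {3,4,5,6,8,9}->{3,4,5,6}; Y {4,5,8,9}->{8,9}
So after constraint 2: D(Y) = {8,9}

Answer: {8,9}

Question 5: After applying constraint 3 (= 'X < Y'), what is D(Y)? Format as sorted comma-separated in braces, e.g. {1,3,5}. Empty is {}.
Constraint 1 (V != X) on D(V)={3,4,5,6,8,9} D(X)={3,4,5,6,7,8}: no change
Constraint 2 (W + V = Y) on D(W)={3,4,5,6,9} D(V)={3,4,5,6,8,9} D(Y)={4,5,8,9}: W {3,4,5,6,9}->{3,4,5,6}; V {3,4,5,6,8,9}->{3,4,5,6}; Y {4,5,8,9}->{8,9}
Constraint 3 (X < Y) on D(X)={3,4,5,6,7,8} D(Y)={8,9}: no change
So after constraint 3: D(Y) = {8,9}

Answer: {8,9}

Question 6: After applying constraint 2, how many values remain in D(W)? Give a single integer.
Answer: 4

Derivation:
Constraint 1 (V != X) on D(V)={3,4,5,6,8,9} D(X)={3,4,5,6,7,8}: no change
Constraint 2 (W + V = Y) on D(W)={3,4,5,6,9} D(V)={3,4,5,6,8,9} D(Y)={4,5,8,9}: W {3,4,5,6,9}->{3,4,5,6}; V {3,4,5,6,8,9}->{3,4,5,6}; Y {4,5,8,9}->{8,9}
So after constraint 2: D(W)={3,4,5,6}, size = 4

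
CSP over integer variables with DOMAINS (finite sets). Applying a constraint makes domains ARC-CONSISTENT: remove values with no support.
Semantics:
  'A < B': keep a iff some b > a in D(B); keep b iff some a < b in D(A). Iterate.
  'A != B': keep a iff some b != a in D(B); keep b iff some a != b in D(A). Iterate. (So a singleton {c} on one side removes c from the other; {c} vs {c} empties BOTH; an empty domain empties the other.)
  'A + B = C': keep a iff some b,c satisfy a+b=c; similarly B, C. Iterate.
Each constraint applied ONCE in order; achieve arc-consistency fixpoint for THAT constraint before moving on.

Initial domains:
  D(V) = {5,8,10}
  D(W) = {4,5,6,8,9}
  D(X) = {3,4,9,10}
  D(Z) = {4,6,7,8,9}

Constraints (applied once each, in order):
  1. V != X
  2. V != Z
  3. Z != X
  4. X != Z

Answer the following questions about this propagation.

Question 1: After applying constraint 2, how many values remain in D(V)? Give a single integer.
Answer: 3

Derivation:
Constraint 1 (V != X) on D(V)={5,8,10} D(X)={3,4,9,10}: no change
Constraint 2 (V != Z) on D(V)={5,8,10} D(Z)={4,6,7,8,9}: no change
So after constraint 2: D(V)={5,8,10}, size = 3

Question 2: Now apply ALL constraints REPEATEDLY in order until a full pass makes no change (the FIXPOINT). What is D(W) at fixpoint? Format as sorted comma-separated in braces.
Answer: {4,5,6,8,9}

Derivation:
pass 0 (initial): D(W)={4,5,6,8,9}
pass 1: no change
Fixpoint after 1 passes: D(W) = {4,5,6,8,9}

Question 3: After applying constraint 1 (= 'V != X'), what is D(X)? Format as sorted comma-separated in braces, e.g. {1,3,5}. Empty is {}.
Answer: {3,4,9,10}

Derivation:
Constraint 1 (V != X) on D(V)={5,8,10} D(X)={3,4,9,10}: no change
So after constraint 1: D(X) = {3,4,9,10}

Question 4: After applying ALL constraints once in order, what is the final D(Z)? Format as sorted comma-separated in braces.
Constraint 1 (V != X) on D(V)={5,8,10} D(X)={3,4,9,10}: no change
Constraint 2 (V != Z) on D(V)={5,8,10} D(Z)={4,6,7,8,9}: no change
Constraint 3 (Z != X) on D(Z)={4,6,7,8,9} D(X)={3,4,9,10}: no change
Constraint 4 (X != Z) on D(X)={3,4,9,10} D(Z)={4,6,7,8,9}: no change
So after all 4 constraints: D(Z) = {4,6,7,8,9}

Answer: {4,6,7,8,9}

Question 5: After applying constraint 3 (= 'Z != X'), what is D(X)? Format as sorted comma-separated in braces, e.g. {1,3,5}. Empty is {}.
Constraint 1 (V != X) on D(V)={5,8,10} D(X)={3,4,9,10}: no change
Constraint 2 (V != Z) on D(V)={5,8,10} D(Z)={4,6,7,8,9}: no change
Constraint 3 (Z != X) on D(Z)={4,6,7,8,9} D(X)={3,4,9,10}: no change
So after constraint 3: D(X) = {3,4,9,10}

Answer: {3,4,9,10}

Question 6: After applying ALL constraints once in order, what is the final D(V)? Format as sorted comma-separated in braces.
Constraint 1 (V != X) on D(V)={5,8,10} D(X)={3,4,9,10}: no change
Constraint 2 (V != Z) on D(V)={5,8,10} D(Z)={4,6,7,8,9}: no change
Constraint 3 (Z != X) on D(Z)={4,6,7,8,9} D(X)={3,4,9,10}: no change
Constraint 4 (X != Z) on D(X)={3,4,9,10} D(Z)={4,6,7,8,9}: no change
So after all 4 constraints: D(V) = {5,8,10}

Answer: {5,8,10}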